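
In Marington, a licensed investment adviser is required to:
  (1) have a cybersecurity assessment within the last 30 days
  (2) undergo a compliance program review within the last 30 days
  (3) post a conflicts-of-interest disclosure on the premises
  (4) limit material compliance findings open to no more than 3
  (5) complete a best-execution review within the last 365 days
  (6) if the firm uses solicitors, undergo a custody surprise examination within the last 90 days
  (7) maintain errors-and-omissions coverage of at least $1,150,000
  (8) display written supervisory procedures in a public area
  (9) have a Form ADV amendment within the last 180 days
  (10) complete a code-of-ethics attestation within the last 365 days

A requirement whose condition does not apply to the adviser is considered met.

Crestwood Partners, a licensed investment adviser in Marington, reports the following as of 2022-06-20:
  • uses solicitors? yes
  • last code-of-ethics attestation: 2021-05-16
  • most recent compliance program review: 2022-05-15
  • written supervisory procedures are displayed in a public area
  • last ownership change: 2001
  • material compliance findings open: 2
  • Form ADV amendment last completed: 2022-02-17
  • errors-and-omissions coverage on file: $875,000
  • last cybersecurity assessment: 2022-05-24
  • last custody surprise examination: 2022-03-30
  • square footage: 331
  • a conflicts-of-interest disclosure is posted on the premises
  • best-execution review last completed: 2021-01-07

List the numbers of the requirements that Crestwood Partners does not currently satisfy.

2, 5, 7, 10

1. cybersecurity assessment 27 days ago vs limit 30 → met
2. compliance program review 36 days ago vs limit 30 → not met
3. conflicts-of-interest disclosure present → met
4. material compliance findings open 2 ≤ 3 → met
5. best-execution review 529 days ago vs limit 365 → not met
6. condition 'uses solicitors' holds; custody surprise examination 82 days ago vs limit 90 → met
7. errors-and-omissions coverage $875,000 < $1,150,000 → not met
8. written supervisory procedures present → met
9. Form ADV amendment 123 days ago vs limit 180 → met
10. code-of-ethics attestation 400 days ago vs limit 365 → not met
Not met: 2, 5, 7, 10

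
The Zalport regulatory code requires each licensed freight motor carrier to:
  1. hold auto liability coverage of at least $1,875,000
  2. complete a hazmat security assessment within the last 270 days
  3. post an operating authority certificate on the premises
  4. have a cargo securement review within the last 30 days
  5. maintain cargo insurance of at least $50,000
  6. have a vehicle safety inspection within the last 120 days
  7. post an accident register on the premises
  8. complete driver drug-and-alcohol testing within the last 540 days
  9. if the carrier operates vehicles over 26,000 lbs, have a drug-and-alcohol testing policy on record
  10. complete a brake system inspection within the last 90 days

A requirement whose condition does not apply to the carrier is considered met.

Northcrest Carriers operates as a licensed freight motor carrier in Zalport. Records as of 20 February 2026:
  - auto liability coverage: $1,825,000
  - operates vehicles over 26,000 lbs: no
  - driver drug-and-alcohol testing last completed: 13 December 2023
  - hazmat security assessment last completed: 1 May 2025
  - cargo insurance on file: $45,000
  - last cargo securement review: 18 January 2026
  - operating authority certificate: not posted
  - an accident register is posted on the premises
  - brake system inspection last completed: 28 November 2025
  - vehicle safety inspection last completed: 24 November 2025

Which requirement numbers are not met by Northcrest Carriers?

1, 2, 3, 4, 5, 8

1. auto liability coverage $1,825,000 < $1,875,000 → not met
2. hazmat security assessment 295 days ago vs limit 270 → not met
3. operating authority certificate absent → not met
4. cargo securement review 33 days ago vs limit 30 → not met
5. cargo insurance $45,000 < $50,000 → not met
6. vehicle safety inspection 88 days ago vs limit 120 → met
7. accident register present → met
8. driver drug-and-alcohol testing 800 days ago vs limit 540 → not met
9. condition 'operates vehicles over 26,000 lbs' does not hold → requirement n/a → met
10. brake system inspection 84 days ago vs limit 90 → met
Not met: 1, 2, 3, 4, 5, 8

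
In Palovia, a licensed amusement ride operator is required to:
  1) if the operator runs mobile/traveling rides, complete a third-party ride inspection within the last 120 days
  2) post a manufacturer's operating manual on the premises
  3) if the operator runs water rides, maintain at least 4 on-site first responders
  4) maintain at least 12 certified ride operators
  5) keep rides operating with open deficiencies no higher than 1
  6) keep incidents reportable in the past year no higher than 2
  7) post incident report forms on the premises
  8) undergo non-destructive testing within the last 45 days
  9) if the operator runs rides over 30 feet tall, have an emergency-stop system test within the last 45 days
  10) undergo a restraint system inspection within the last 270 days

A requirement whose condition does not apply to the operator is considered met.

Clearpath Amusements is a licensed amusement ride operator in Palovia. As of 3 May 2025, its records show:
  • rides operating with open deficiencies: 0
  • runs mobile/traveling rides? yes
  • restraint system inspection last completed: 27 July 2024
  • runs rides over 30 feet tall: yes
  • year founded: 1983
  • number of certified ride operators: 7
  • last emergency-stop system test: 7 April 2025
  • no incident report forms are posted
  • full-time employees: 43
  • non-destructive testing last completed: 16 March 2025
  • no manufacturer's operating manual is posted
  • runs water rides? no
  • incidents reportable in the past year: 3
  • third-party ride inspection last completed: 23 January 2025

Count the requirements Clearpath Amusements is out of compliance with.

1. condition 'runs mobile/traveling rides' holds; third-party ride inspection 100 days ago vs limit 120 → met
2. manufacturer's operating manual absent → not met
3. condition 'runs water rides' does not hold → requirement n/a → met
4. certified ride operators 7 < 12 → not met
5. rides operating with open deficiencies 0 ≤ 1 → met
6. incidents reportable in the past year 3 > 2 → not met
7. incident report forms absent → not met
8. non-destructive testing 48 days ago vs limit 45 → not met
9. condition 'runs rides over 30 feet tall' holds; emergency-stop system test 26 days ago vs limit 45 → met
10. restraint system inspection 280 days ago vs limit 270 → not met
Not met: 6 of 10

6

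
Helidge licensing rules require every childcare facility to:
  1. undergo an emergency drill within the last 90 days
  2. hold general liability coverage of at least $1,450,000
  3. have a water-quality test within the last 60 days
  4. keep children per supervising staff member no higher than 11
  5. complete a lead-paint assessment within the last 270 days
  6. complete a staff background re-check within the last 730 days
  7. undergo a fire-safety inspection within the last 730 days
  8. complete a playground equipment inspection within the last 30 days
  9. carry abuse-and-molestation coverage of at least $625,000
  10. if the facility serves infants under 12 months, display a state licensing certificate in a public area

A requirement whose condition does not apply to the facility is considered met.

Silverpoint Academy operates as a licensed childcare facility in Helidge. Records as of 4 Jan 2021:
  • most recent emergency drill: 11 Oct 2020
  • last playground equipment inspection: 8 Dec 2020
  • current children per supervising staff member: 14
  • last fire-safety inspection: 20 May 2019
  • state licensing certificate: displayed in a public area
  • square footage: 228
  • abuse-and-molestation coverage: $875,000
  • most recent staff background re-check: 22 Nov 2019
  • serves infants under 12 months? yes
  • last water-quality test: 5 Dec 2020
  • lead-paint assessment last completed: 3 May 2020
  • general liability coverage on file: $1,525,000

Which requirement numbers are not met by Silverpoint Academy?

4

1. emergency drill 85 days ago vs limit 90 → met
2. general liability coverage $1,525,000 ≥ $1,450,000 → met
3. water-quality test 30 days ago vs limit 60 → met
4. children per supervising staff member 14 > 11 → not met
5. lead-paint assessment 246 days ago vs limit 270 → met
6. staff background re-check 409 days ago vs limit 730 → met
7. fire-safety inspection 595 days ago vs limit 730 → met
8. playground equipment inspection 27 days ago vs limit 30 → met
9. abuse-and-molestation coverage $875,000 ≥ $625,000 → met
10. condition 'serves infants under 12 months' holds; state licensing certificate present → met
Not met: 4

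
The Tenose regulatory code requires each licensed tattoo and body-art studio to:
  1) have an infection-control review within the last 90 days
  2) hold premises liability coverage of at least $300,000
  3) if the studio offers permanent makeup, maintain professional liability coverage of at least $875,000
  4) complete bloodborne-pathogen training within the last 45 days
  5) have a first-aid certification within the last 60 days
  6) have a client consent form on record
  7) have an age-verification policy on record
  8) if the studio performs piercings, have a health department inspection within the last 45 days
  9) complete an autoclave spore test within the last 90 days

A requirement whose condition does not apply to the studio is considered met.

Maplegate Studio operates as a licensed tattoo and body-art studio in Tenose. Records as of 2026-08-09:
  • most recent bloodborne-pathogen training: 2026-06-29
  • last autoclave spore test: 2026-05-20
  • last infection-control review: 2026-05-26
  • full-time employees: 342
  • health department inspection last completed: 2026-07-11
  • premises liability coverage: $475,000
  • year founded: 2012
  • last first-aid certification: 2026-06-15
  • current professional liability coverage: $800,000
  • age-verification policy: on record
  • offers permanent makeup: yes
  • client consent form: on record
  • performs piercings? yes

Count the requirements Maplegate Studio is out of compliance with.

1. infection-control review 75 days ago vs limit 90 → met
2. premises liability coverage $475,000 ≥ $300,000 → met
3. condition 'offers permanent makeup' holds; professional liability coverage $800,000 < $875,000 → not met
4. bloodborne-pathogen training 41 days ago vs limit 45 → met
5. first-aid certification 55 days ago vs limit 60 → met
6. client consent form present → met
7. age-verification policy present → met
8. condition 'performs piercings' holds; health department inspection 29 days ago vs limit 45 → met
9. autoclave spore test 81 days ago vs limit 90 → met
Not met: 1 of 9

1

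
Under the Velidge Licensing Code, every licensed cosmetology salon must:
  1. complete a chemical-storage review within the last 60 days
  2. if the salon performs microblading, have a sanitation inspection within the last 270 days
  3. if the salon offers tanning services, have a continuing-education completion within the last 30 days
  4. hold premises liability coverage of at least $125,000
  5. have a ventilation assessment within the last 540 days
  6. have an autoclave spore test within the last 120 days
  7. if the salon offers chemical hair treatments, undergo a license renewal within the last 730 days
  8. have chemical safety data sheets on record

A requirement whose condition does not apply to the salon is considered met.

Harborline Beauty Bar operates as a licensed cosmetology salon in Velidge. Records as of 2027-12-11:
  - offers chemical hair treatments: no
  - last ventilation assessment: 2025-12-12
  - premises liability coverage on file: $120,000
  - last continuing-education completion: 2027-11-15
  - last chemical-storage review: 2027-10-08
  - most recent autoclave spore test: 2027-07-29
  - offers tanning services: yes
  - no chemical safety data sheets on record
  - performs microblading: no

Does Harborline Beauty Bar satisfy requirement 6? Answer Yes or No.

No

6. autoclave spore test 135 days ago vs limit 120 → not met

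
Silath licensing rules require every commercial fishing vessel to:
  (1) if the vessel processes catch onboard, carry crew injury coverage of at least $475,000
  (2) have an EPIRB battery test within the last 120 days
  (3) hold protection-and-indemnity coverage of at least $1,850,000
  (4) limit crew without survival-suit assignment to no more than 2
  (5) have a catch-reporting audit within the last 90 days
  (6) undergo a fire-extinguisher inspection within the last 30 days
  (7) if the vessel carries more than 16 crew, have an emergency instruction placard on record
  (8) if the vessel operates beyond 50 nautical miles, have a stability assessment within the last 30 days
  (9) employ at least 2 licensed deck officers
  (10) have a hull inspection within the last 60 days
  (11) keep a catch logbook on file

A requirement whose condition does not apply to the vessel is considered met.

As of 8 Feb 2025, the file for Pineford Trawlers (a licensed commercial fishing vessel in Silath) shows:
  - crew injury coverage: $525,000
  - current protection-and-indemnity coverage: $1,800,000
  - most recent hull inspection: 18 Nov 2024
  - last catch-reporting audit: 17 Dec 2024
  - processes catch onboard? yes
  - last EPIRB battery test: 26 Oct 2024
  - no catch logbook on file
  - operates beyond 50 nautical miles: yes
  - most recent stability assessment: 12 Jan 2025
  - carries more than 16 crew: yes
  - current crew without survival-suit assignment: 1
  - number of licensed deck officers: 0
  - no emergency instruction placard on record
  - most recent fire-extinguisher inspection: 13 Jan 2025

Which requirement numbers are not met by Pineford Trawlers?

3, 7, 9, 10, 11

1. condition 'processes catch onboard' holds; crew injury coverage $525,000 ≥ $475,000 → met
2. EPIRB battery test 105 days ago vs limit 120 → met
3. protection-and-indemnity coverage $1,800,000 < $1,850,000 → not met
4. crew without survival-suit assignment 1 ≤ 2 → met
5. catch-reporting audit 53 days ago vs limit 90 → met
6. fire-extinguisher inspection 26 days ago vs limit 30 → met
7. condition 'carries more than 16 crew' holds; emergency instruction placard absent → not met
8. condition 'operates beyond 50 nautical miles' holds; stability assessment 27 days ago vs limit 30 → met
9. licensed deck officers 0 < 2 → not met
10. hull inspection 82 days ago vs limit 60 → not met
11. catch logbook absent → not met
Not met: 3, 7, 9, 10, 11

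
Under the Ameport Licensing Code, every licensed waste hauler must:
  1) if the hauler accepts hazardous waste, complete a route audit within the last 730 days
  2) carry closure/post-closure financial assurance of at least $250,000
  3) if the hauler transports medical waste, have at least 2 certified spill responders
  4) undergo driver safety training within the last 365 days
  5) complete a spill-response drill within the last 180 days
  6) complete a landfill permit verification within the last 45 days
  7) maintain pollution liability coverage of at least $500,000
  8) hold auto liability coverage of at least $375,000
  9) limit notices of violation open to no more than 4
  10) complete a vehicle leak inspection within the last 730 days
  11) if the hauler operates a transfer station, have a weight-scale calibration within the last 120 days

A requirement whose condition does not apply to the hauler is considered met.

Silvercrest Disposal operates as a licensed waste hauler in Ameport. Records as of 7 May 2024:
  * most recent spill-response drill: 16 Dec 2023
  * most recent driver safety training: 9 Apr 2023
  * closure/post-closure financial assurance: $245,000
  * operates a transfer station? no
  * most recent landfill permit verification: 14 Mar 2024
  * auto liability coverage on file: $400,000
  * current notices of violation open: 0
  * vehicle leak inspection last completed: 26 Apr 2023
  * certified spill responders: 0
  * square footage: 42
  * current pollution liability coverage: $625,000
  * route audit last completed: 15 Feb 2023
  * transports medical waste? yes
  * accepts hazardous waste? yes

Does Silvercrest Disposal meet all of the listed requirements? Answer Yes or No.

No

1. condition 'accepts hazardous waste' holds; route audit 447 days ago vs limit 730 → met
2. closure/post-closure financial assurance $245,000 < $250,000 → not met
3. condition 'transports medical waste' holds; certified spill responders 0 < 2 → not met
4. driver safety training 394 days ago vs limit 365 → not met
5. spill-response drill 143 days ago vs limit 180 → met
6. landfill permit verification 54 days ago vs limit 45 → not met
7. pollution liability coverage $625,000 ≥ $500,000 → met
8. auto liability coverage $400,000 ≥ $375,000 → met
9. notices of violation open 0 ≤ 4 → met
10. vehicle leak inspection 377 days ago vs limit 730 → met
11. condition 'operates a transfer station' does not hold → requirement n/a → met
Not met: 2, 3, 4, 6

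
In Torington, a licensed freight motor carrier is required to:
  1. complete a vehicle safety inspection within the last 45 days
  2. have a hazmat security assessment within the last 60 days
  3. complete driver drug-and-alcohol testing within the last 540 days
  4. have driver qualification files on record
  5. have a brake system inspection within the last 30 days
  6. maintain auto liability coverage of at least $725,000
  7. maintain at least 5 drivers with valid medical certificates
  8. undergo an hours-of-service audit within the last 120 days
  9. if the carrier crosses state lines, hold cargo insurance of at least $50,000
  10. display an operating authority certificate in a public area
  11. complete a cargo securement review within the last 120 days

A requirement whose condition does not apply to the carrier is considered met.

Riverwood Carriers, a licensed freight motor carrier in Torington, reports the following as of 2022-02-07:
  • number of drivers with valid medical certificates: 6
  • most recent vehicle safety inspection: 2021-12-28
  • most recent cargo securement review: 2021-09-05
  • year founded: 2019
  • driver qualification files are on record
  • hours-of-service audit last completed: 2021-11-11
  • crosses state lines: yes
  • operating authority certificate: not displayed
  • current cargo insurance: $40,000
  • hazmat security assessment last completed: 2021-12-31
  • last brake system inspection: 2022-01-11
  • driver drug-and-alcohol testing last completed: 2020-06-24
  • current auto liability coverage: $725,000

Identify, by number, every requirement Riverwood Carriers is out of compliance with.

1. vehicle safety inspection 41 days ago vs limit 45 → met
2. hazmat security assessment 38 days ago vs limit 60 → met
3. driver drug-and-alcohol testing 593 days ago vs limit 540 → not met
4. driver qualification files present → met
5. brake system inspection 27 days ago vs limit 30 → met
6. auto liability coverage $725,000 ≥ $725,000 → met
7. drivers with valid medical certificates 6 ≥ 5 → met
8. hours-of-service audit 88 days ago vs limit 120 → met
9. condition 'crosses state lines' holds; cargo insurance $40,000 < $50,000 → not met
10. operating authority certificate absent → not met
11. cargo securement review 155 days ago vs limit 120 → not met
Not met: 3, 9, 10, 11

3, 9, 10, 11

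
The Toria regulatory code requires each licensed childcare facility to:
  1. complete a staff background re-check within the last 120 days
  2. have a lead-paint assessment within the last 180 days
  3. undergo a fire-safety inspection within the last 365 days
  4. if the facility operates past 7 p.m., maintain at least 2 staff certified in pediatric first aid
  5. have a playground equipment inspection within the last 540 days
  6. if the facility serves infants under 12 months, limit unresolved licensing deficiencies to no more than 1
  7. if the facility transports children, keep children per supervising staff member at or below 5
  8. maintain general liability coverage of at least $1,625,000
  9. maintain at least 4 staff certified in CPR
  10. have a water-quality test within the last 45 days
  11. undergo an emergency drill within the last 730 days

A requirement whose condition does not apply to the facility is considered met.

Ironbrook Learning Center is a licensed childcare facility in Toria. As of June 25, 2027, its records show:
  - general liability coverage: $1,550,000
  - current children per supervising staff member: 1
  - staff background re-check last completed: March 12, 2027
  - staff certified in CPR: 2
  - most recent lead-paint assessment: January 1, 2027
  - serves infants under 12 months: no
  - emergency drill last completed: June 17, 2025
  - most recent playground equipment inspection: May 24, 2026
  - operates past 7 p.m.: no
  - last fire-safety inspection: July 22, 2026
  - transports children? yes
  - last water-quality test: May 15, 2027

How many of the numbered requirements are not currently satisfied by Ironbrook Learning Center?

1. staff background re-check 105 days ago vs limit 120 → met
2. lead-paint assessment 175 days ago vs limit 180 → met
3. fire-safety inspection 338 days ago vs limit 365 → met
4. condition 'operates past 7 p.m.' does not hold → requirement n/a → met
5. playground equipment inspection 397 days ago vs limit 540 → met
6. condition 'serves infants under 12 months' does not hold → requirement n/a → met
7. condition 'transports children' holds; children per supervising staff member 1 ≤ 5 → met
8. general liability coverage $1,550,000 < $1,625,000 → not met
9. staff certified in CPR 2 < 4 → not met
10. water-quality test 41 days ago vs limit 45 → met
11. emergency drill 738 days ago vs limit 730 → not met
Not met: 3 of 11

3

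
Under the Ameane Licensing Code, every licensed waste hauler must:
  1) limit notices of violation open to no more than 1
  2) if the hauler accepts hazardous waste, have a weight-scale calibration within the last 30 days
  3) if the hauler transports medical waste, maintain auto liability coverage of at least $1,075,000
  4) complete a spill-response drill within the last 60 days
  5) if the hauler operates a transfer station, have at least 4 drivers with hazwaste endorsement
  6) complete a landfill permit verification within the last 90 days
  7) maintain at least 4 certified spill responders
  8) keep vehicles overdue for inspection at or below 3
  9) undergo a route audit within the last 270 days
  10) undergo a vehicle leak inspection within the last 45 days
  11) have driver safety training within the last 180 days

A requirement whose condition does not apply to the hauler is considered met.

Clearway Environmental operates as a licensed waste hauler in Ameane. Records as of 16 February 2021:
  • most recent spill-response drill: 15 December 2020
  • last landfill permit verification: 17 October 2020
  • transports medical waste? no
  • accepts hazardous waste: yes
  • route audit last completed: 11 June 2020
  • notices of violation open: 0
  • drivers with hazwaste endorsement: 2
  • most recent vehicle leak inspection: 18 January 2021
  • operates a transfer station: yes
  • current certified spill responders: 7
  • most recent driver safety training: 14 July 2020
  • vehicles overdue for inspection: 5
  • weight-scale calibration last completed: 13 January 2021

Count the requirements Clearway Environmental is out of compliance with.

1. notices of violation open 0 ≤ 1 → met
2. condition 'accepts hazardous waste' holds; weight-scale calibration 34 days ago vs limit 30 → not met
3. condition 'transports medical waste' does not hold → requirement n/a → met
4. spill-response drill 63 days ago vs limit 60 → not met
5. condition 'operates a transfer station' holds; drivers with hazwaste endorsement 2 < 4 → not met
6. landfill permit verification 122 days ago vs limit 90 → not met
7. certified spill responders 7 ≥ 4 → met
8. vehicles overdue for inspection 5 > 3 → not met
9. route audit 250 days ago vs limit 270 → met
10. vehicle leak inspection 29 days ago vs limit 45 → met
11. driver safety training 217 days ago vs limit 180 → not met
Not met: 6 of 11

6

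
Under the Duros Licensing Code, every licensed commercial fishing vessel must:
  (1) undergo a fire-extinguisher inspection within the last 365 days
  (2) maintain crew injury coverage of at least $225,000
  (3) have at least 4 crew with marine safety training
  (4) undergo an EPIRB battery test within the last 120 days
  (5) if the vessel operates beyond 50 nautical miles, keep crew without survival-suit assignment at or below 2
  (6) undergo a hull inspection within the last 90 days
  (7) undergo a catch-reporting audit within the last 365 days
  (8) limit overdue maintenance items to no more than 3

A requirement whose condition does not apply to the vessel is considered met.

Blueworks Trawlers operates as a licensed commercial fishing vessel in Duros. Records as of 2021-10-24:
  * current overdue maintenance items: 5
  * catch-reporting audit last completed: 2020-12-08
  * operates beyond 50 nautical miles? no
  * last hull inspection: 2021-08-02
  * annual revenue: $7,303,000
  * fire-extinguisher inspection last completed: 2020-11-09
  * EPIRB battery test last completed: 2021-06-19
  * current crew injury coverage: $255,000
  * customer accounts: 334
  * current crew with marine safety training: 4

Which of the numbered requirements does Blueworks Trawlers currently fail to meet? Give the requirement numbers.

1. fire-extinguisher inspection 349 days ago vs limit 365 → met
2. crew injury coverage $255,000 ≥ $225,000 → met
3. crew with marine safety training 4 ≥ 4 → met
4. EPIRB battery test 127 days ago vs limit 120 → not met
5. condition 'operates beyond 50 nautical miles' does not hold → requirement n/a → met
6. hull inspection 83 days ago vs limit 90 → met
7. catch-reporting audit 320 days ago vs limit 365 → met
8. overdue maintenance items 5 > 3 → not met
Not met: 4, 8

4, 8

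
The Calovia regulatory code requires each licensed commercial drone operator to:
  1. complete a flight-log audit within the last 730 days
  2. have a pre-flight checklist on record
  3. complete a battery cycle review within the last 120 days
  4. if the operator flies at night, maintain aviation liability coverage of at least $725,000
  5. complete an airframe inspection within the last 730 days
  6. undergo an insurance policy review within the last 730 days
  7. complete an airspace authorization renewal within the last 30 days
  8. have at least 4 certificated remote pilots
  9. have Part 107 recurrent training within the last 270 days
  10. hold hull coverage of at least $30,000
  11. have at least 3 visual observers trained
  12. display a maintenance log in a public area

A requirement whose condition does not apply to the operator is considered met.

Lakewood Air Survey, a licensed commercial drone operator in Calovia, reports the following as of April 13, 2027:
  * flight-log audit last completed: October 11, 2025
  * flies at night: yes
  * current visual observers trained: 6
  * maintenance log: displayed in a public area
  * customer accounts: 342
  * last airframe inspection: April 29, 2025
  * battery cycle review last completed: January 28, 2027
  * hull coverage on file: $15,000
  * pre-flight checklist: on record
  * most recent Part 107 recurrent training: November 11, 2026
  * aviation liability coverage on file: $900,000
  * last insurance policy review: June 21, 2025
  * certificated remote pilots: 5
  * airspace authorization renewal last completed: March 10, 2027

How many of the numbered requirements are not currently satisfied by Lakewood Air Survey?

1. flight-log audit 549 days ago vs limit 730 → met
2. pre-flight checklist present → met
3. battery cycle review 75 days ago vs limit 120 → met
4. condition 'flies at night' holds; aviation liability coverage $900,000 ≥ $725,000 → met
5. airframe inspection 714 days ago vs limit 730 → met
6. insurance policy review 661 days ago vs limit 730 → met
7. airspace authorization renewal 34 days ago vs limit 30 → not met
8. certificated remote pilots 5 ≥ 4 → met
9. Part 107 recurrent training 153 days ago vs limit 270 → met
10. hull coverage $15,000 < $30,000 → not met
11. visual observers trained 6 ≥ 3 → met
12. maintenance log present → met
Not met: 2 of 12

2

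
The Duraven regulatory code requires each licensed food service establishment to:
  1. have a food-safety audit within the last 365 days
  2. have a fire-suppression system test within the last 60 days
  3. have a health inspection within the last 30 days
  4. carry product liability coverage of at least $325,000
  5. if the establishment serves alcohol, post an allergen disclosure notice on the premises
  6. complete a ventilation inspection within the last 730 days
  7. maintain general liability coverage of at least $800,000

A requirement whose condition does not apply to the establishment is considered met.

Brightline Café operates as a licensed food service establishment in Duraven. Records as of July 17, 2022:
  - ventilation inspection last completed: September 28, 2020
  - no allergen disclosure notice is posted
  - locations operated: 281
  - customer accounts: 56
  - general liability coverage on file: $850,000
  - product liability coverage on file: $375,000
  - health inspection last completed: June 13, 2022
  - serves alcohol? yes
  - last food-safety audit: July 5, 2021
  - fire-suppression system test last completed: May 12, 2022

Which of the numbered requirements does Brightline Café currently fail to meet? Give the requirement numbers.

1, 2, 3, 5

1. food-safety audit 377 days ago vs limit 365 → not met
2. fire-suppression system test 66 days ago vs limit 60 → not met
3. health inspection 34 days ago vs limit 30 → not met
4. product liability coverage $375,000 ≥ $325,000 → met
5. condition 'serves alcohol' holds; allergen disclosure notice absent → not met
6. ventilation inspection 657 days ago vs limit 730 → met
7. general liability coverage $850,000 ≥ $800,000 → met
Not met: 1, 2, 3, 5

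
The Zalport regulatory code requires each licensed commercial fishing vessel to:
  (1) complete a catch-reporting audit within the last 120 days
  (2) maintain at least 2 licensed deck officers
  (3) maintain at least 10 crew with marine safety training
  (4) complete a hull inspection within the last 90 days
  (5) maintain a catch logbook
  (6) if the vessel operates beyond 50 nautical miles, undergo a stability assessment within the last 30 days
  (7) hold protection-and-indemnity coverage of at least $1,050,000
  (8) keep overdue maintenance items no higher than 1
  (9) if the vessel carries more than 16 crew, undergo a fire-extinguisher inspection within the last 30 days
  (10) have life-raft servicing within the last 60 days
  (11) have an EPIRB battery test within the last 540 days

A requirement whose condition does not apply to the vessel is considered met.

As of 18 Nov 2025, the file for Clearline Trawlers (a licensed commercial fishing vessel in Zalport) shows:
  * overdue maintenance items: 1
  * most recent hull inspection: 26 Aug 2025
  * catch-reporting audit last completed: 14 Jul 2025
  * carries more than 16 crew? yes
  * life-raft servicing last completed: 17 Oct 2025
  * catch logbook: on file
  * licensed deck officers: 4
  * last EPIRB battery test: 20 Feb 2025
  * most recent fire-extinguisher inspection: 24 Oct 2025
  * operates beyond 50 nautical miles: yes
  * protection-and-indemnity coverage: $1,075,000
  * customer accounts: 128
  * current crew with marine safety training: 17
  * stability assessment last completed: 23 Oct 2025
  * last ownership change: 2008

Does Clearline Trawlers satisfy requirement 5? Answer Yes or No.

Yes

5. catch logbook present → met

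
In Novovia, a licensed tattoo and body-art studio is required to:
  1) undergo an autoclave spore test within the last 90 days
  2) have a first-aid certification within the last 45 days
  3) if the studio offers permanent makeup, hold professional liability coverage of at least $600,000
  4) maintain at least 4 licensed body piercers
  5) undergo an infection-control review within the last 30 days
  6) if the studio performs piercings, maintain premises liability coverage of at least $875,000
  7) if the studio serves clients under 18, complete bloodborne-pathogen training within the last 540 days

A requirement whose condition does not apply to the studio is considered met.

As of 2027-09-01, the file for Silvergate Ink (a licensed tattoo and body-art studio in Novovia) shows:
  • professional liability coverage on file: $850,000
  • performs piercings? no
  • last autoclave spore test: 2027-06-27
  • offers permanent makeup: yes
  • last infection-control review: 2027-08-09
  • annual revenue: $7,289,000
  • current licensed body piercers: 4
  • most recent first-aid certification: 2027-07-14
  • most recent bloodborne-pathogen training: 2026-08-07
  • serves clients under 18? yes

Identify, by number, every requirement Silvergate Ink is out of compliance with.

2

1. autoclave spore test 66 days ago vs limit 90 → met
2. first-aid certification 49 days ago vs limit 45 → not met
3. condition 'offers permanent makeup' holds; professional liability coverage $850,000 ≥ $600,000 → met
4. licensed body piercers 4 ≥ 4 → met
5. infection-control review 23 days ago vs limit 30 → met
6. condition 'performs piercings' does not hold → requirement n/a → met
7. condition 'serves clients under 18' holds; bloodborne-pathogen training 390 days ago vs limit 540 → met
Not met: 2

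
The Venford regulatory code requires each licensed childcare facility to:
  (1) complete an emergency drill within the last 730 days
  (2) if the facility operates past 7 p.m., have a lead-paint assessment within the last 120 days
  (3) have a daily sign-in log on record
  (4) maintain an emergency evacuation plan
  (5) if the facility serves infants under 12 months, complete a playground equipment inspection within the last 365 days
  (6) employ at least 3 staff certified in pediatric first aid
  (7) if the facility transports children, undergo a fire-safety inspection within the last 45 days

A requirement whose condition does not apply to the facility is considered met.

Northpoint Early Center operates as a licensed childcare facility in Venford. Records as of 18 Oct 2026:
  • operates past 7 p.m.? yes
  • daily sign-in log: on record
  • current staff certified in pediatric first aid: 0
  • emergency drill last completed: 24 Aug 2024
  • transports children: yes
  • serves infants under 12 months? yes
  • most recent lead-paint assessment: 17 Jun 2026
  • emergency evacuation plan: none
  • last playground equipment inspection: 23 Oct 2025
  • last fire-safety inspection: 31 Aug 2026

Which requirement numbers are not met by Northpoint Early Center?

1. emergency drill 785 days ago vs limit 730 → not met
2. condition 'operates past 7 p.m.' holds; lead-paint assessment 123 days ago vs limit 120 → not met
3. daily sign-in log present → met
4. emergency evacuation plan absent → not met
5. condition 'serves infants under 12 months' holds; playground equipment inspection 360 days ago vs limit 365 → met
6. staff certified in pediatric first aid 0 < 3 → not met
7. condition 'transports children' holds; fire-safety inspection 48 days ago vs limit 45 → not met
Not met: 1, 2, 4, 6, 7

1, 2, 4, 6, 7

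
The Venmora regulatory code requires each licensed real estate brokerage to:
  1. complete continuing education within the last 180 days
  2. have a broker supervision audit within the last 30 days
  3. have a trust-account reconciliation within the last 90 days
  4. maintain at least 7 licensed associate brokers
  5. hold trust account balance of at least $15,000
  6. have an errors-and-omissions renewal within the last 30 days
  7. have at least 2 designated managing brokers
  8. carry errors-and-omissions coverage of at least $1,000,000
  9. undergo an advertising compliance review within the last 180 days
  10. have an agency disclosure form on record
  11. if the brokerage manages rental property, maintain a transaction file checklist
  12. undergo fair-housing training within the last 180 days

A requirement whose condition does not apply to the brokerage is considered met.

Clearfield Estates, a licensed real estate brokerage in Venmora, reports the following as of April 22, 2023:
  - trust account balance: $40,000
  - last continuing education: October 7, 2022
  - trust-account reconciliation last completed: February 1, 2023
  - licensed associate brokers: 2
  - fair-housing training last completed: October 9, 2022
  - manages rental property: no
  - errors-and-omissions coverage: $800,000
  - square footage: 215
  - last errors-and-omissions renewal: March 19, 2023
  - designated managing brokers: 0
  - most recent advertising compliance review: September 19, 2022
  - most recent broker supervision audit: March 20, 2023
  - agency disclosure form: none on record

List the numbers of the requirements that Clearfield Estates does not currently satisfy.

1, 2, 4, 6, 7, 8, 9, 10, 12

1. continuing education 197 days ago vs limit 180 → not met
2. broker supervision audit 33 days ago vs limit 30 → not met
3. trust-account reconciliation 80 days ago vs limit 90 → met
4. licensed associate brokers 2 < 7 → not met
5. trust account balance $40,000 ≥ $15,000 → met
6. errors-and-omissions renewal 34 days ago vs limit 30 → not met
7. designated managing brokers 0 < 2 → not met
8. errors-and-omissions coverage $800,000 < $1,000,000 → not met
9. advertising compliance review 215 days ago vs limit 180 → not met
10. agency disclosure form absent → not met
11. condition 'manages rental property' does not hold → requirement n/a → met
12. fair-housing training 195 days ago vs limit 180 → not met
Not met: 1, 2, 4, 6, 7, 8, 9, 10, 12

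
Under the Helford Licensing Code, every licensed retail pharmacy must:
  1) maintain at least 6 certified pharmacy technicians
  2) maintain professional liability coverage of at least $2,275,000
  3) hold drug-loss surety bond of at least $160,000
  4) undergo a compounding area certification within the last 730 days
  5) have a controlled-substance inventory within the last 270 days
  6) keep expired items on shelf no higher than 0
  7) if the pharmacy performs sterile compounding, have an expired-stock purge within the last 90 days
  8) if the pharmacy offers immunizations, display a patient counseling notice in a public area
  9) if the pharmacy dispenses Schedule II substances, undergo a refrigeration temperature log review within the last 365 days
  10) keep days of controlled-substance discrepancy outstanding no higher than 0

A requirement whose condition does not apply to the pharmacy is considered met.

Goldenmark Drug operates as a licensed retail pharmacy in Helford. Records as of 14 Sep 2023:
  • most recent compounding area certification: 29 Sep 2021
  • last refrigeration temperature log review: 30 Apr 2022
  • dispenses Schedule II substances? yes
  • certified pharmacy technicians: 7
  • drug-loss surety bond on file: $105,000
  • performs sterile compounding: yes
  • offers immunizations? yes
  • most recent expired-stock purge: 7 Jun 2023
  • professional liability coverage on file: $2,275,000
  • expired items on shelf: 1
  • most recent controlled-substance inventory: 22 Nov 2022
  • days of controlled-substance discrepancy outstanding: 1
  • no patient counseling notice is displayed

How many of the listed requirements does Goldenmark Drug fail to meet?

7

1. certified pharmacy technicians 7 ≥ 6 → met
2. professional liability coverage $2,275,000 ≥ $2,275,000 → met
3. drug-loss surety bond $105,000 < $160,000 → not met
4. compounding area certification 715 days ago vs limit 730 → met
5. controlled-substance inventory 296 days ago vs limit 270 → not met
6. expired items on shelf 1 > 0 → not met
7. condition 'performs sterile compounding' holds; expired-stock purge 99 days ago vs limit 90 → not met
8. condition 'offers immunizations' holds; patient counseling notice absent → not met
9. condition 'dispenses Schedule II substances' holds; refrigeration temperature log review 502 days ago vs limit 365 → not met
10. days of controlled-substance discrepancy outstanding 1 > 0 → not met
Not met: 7 of 10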